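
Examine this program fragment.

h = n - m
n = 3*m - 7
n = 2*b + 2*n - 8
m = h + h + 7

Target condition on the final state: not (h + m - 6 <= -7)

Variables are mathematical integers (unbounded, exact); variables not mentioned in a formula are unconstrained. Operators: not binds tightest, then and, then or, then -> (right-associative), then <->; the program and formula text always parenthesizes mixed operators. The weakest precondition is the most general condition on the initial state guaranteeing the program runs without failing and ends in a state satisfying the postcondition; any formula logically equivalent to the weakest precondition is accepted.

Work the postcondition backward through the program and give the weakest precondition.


Working backward. After the program, the postcondition not (h + m - 6 <= -7) must hold; in canonical form it is not (h + m <= -1).
Before m := h + h + 7: not (3*h <= -8)
Before n := 2*b + 2*n - 8: not (3*h <= -8)
Before n := 3*m - 7: not (3*h <= -8)
Before h := n - m: not (3*n <= 3*m - 8)
Answer: WP = not (3*n <= 3*m - 8)


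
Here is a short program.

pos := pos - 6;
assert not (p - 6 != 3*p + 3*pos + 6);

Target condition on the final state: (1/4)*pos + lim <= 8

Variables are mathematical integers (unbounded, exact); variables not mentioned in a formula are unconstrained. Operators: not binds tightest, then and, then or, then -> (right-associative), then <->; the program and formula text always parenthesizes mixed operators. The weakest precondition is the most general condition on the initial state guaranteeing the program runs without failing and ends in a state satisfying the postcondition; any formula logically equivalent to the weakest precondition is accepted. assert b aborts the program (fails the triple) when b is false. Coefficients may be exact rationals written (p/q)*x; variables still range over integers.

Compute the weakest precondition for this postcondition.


Working backward. After the program, the postcondition (1/4)*pos + lim <= 8 must hold; in canonical form it is lim + (1/4)*pos <= 8.
Before assert not (p - 6 != 3*p + 3*pos + 6): (not (2*p + 3*pos != -12)) and lim + (1/4)*pos <= 8
Before pos := pos - 6: (not (2*p + 3*pos != 6)) and lim + (1/4)*pos <= 19/2
Answer: WP = (not (2*p + 3*pos != 6)) and lim + (1/4)*pos <= 19/2


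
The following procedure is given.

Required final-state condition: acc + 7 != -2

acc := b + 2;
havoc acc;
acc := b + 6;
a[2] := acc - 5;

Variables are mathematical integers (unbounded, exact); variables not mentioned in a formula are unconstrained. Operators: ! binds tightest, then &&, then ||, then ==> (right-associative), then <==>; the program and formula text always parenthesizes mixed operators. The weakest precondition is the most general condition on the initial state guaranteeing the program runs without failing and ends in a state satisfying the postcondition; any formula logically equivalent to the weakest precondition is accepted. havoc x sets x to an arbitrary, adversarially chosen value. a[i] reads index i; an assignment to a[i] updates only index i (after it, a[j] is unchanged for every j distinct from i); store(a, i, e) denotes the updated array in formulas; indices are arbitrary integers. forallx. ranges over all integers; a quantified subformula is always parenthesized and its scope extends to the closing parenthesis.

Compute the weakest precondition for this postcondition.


Working backward. After the program, the postcondition acc + 7 != -2 must hold; in canonical form it is acc != -9.
Before a[2] := acc - 5: acc != -9
Before acc := b + 6: b != -15
Before havoc acc: b != -15
Before acc := b + 2: b != -15
Answer: WP = b != -15


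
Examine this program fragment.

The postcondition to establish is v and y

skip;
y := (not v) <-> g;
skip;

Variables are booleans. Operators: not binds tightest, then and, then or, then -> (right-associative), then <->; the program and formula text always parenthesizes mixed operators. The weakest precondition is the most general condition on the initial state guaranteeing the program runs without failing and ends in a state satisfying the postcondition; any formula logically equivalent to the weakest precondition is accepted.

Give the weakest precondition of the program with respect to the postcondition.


Working backward. After the program, v and y must hold.
Before skip: v and y
Before y := (not v) <-> g: v and ((not v) <-> g)
Before skip: v and ((not v) <-> g)
Answer: WP = v and ((not v) <-> g)


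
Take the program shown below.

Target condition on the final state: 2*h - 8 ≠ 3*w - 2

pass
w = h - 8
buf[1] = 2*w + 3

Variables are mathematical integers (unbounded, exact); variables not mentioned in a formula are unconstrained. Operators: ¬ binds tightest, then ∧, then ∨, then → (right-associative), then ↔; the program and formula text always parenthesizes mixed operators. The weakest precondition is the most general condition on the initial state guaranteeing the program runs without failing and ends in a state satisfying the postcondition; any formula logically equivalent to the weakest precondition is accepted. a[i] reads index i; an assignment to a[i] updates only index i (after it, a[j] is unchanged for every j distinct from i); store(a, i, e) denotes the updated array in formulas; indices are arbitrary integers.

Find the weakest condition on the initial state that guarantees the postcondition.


Working backward. After the program, the postcondition 2*h - 8 ≠ 3*w - 2 must hold; in canonical form it is 2*h ≠ 3*w + 6.
Before buf[1] := 2*w + 3: 2*h ≠ 3*w + 6
Before w := h - 8: h ≠ 18
Before skip: h ≠ 18
Answer: WP = h ≠ 18


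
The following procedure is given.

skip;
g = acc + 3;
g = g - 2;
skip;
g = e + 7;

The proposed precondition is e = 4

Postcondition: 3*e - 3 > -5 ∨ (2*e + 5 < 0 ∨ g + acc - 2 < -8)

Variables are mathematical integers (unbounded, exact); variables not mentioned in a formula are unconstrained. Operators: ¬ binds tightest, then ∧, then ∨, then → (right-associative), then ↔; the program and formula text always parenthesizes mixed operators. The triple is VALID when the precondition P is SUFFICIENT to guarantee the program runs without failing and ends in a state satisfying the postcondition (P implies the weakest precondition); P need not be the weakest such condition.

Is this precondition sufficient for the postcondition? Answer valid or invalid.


Working backward. After the program, the postcondition 3*e - 3 > -5 ∨ (2*e + 5 < 0 ∨ g + acc - 2 < -8) must hold; in canonical form it is 3*e > -2 ∨ 2*e < -5 ∨ acc + g < -6.
Before g := e + 7: 3*e > -2 ∨ 2*e < -5 ∨ acc + e < -13
Before skip: 3*e > -2 ∨ 2*e < -5 ∨ acc + e < -13
Before g := g - 2: 3*e > -2 ∨ 2*e < -5 ∨ acc + e < -13
Before g := acc + 3: 3*e > -2 ∨ 2*e < -5 ∨ acc + e < -13
Before skip: 3*e > -2 ∨ 2*e < -5 ∨ acc + e < -13
The weakest precondition is 3*e > -2 ∨ 2*e < -5 ∨ acc + e < -13.
Check whether e = 4 implies it.
Every state satisfying the precondition satisfies the weakest precondition: the implication holds.
Answer: valid


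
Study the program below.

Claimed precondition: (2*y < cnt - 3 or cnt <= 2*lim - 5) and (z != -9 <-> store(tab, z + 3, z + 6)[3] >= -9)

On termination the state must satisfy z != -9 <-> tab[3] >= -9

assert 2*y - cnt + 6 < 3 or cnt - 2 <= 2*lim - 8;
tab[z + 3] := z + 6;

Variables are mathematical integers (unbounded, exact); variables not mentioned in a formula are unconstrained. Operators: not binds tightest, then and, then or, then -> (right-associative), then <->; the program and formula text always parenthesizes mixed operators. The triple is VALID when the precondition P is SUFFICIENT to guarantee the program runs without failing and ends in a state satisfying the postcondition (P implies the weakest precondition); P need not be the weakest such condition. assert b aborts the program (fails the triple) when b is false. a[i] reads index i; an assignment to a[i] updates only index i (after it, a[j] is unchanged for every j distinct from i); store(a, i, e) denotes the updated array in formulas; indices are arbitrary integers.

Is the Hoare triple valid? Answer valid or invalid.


Working backward. After the program, z != -9 <-> tab[3] >= -9 must hold.
Before tab[z + 3] := z + 6: z != -9 <-> store(tab, z + 3, z + 6)[3] >= -9
Before assert 2*y - cnt + 6 < 3 or cnt - 2 <= 2*lim - 8: (2*y < cnt - 3 or cnt <= 2*lim - 6) and (z != -9 <-> store(tab, z + 3, z + 6)[3] >= -9)
The weakest precondition is (2*y < cnt - 3 or cnt <= 2*lim - 6) and (z != -9 <-> store(tab, z + 3, z + 6)[3] >= -9).
Check whether (2*y < cnt - 3 or cnt <= 2*lim - 5) and (z != -9 <-> store(tab, z + 3, z + 6)[3] >= -9) implies it.
Countermodel: at the initial state cnt = 1, lim = 3, tab = {[-6] = 5, [3] = -10, elsewhere 5}, y = 0, z = -9, the precondition holds but the weakest precondition fails.
Answer: invalid


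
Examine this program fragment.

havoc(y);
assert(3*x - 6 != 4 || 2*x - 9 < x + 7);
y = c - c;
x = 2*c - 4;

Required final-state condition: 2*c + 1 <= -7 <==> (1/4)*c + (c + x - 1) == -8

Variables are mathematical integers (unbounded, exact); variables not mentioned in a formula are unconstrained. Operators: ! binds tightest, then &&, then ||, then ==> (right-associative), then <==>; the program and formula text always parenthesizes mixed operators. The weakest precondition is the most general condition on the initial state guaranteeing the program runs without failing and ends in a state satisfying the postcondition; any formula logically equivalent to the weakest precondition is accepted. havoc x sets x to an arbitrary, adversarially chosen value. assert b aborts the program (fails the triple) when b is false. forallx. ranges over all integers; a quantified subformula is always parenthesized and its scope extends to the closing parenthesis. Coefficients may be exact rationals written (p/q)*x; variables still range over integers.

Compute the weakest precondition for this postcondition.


Working backward. After the program, the postcondition 2*c + 1 <= -7 <==> (1/4)*c + (c + x - 1) == -8 must hold; in canonical form it is 2*c <= -8 <==> (5/4)*c + x == -7.
Before x := 2*c - 4: 2*c <= -8 <==> (13/4)*c == -3
Before y := c - c: 2*c <= -8 <==> (13/4)*c == -3
Before assert 3*x - 6 != 4 || 2*x - 9 < x + 7: (3*x != 10 || x < 16) && (2*c <= -8 <==> (13/4)*c == -3)
Before havoc y: (3*x != 10 || x < 16) && (2*c <= -8 <==> (13/4)*c == -3)
Answer: WP = (3*x != 10 || x < 16) && (2*c <= -8 <==> (13/4)*c == -3)


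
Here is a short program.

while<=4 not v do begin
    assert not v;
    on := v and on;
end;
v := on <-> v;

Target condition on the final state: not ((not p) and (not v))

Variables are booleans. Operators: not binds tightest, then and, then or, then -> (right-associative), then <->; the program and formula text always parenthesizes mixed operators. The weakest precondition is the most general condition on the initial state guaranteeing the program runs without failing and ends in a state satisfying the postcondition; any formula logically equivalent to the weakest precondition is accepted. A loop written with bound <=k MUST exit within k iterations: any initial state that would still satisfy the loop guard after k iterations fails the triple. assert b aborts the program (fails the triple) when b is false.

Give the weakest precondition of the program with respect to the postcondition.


Working backward. After the program, not ((not p) and (not v)) must hold.
Before v := on <-> v: not ((not p) and (not (on <-> v)))
Before the loop (bound <=4), unroll the exhaustion recursion (WP_0 = exit-now case; WP_j = one more guarded iteration, up to j = 4):
  WP_0: v and (not ((not p) and (not (on <-> v))))
  WP_1: v and (v -> (not ((not p) and (not (on <-> v)))))
  WP_2: v and (v -> (not ((not p) and (not (on <-> v)))))
  WP_3: v and (v -> (not ((not p) and (not (on <-> v)))))
  WP_4: v and (v -> (not ((not p) and (not (on <-> v)))))
So before the loop: v and (v -> (not ((not p) and (not (on <-> v)))))
Answer: WP = v and (v -> (not ((not p) and (not (on <-> v)))))


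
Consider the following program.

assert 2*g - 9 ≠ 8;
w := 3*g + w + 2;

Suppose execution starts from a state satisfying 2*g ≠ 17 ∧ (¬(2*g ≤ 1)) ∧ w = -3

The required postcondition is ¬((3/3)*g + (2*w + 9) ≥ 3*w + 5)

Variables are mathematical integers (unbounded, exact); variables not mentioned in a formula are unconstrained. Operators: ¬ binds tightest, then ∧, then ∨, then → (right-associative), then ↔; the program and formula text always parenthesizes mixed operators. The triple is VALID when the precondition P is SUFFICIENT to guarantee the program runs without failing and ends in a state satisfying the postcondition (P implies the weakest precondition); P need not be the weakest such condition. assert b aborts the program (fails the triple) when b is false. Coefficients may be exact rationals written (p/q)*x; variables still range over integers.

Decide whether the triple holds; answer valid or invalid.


Working backward. After the program, the postcondition ¬((3/3)*g + (2*w + 9) ≥ 3*w + 5) must hold; in canonical form it is ¬(g ≥ w - 4).
Before w := 3*g + w + 2: ¬(2*g + w ≤ 2)
Before assert 2*g - 9 ≠ 8: 2*g ≠ 17 ∧ (¬(2*g + w ≤ 2))
The weakest precondition is 2*g ≠ 17 ∧ (¬(2*g + w ≤ 2)).
Check whether 2*g ≠ 17 ∧ (¬(2*g ≤ 1)) ∧ w = -3 implies it.
Countermodel: at the initial state g = 1, w = -3, the precondition holds but the weakest precondition fails.
Answer: invalid


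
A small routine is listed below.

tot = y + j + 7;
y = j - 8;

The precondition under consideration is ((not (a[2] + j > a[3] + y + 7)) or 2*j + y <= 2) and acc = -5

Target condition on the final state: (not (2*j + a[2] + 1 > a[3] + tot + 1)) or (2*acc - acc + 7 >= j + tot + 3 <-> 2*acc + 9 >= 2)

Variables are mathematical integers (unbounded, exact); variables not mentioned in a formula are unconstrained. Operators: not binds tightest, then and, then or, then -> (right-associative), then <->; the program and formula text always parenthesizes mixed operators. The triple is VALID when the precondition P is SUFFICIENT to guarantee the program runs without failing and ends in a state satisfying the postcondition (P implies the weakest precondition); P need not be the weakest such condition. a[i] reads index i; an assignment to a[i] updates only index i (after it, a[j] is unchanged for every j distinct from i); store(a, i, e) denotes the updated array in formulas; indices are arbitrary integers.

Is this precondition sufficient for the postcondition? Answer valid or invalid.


Working backward. After the program, the postcondition (not (2*j + a[2] + 1 > a[3] + tot + 1)) or (2*acc - acc + 7 >= j + tot + 3 <-> 2*acc + 9 >= 2) must hold; in canonical form it is (not (a[2] + 2*j > a[3] + tot)) or (acc >= j + tot - 4 <-> 2*acc >= -7).
Before y := j - 8: (not (a[2] + 2*j > a[3] + tot)) or (acc >= j + tot - 4 <-> 2*acc >= -7)
Before tot := y + j + 7: (not (a[2] + j > a[3] + y + 7)) or (acc >= 2*j + y + 3 <-> 2*acc >= -7)
The weakest precondition is (not (a[2] + j > a[3] + y + 7)) or (acc >= 2*j + y + 3 <-> 2*acc >= -7).
Check whether ((not (a[2] + j > a[3] + y + 7)) or 2*j + y <= 2) and acc = -5 implies it.
Countermodel: at the initial state a = {[2] = 12, [3] = 0, elsewhere 0}, acc = -5, j = -4, y = 0, the precondition holds but the weakest precondition fails.
Answer: invalid


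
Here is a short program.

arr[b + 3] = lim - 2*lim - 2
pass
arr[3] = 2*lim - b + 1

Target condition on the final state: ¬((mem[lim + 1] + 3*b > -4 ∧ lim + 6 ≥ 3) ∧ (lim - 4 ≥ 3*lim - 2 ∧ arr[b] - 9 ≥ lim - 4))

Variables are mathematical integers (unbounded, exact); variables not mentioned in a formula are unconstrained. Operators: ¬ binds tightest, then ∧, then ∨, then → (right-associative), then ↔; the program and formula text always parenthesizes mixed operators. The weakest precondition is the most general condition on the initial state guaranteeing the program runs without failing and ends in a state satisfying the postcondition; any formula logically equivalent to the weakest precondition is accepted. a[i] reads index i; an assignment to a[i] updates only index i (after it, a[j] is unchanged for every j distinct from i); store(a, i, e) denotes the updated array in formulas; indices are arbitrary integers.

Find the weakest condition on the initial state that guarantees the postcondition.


Working backward. After the program, the postcondition ¬((mem[lim + 1] + 3*b > -4 ∧ lim + 6 ≥ 3) ∧ (lim - 4 ≥ 3*lim - 2 ∧ arr[b] - 9 ≥ lim - 4)) must hold; in canonical form it is ¬(mem[lim + 1] + 3*b > -4 ∧ lim ≥ -3 ∧ 2*lim ≤ -2 ∧ arr[b] ≥ lim + 5).
Before arr[3] := 2*lim - b + 1: ¬(mem[lim + 1] + 3*b > -4 ∧ lim ≥ -3 ∧ 2*lim ≤ -2 ∧ store(arr, 3, -b + 2*lim + 1)[b] ≥ lim + 5)
Before skip: ¬(mem[lim + 1] + 3*b > -4 ∧ lim ≥ -3 ∧ 2*lim ≤ -2 ∧ store(arr, 3, -b + 2*lim + 1)[b] ≥ lim + 5)
Before arr[b + 3] := lim - 2*lim - 2: ¬(mem[lim + 1] + 3*b > -4 ∧ lim ≥ -3 ∧ 2*lim ≤ -2 ∧ store(store(arr, b + 3, -lim - 2), 3, -b + 2*lim + 1)[b] ≥ lim + 5)
Answer: WP = ¬(mem[lim + 1] + 3*b > -4 ∧ lim ≥ -3 ∧ 2*lim ≤ -2 ∧ store(store(arr, b + 3, -lim - 2), 3, -b + 2*lim + 1)[b] ≥ lim + 5)


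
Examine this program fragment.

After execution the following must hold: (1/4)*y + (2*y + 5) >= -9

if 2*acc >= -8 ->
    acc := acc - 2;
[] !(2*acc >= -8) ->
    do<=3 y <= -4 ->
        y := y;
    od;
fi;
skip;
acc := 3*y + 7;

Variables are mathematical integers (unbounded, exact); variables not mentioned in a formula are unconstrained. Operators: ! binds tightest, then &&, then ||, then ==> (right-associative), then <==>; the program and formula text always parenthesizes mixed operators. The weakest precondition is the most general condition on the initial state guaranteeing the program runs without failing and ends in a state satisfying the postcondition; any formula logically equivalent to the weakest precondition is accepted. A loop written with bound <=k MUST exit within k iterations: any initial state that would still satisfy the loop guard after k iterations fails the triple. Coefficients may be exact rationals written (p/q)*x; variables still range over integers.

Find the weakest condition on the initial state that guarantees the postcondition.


Working backward. After the program, the postcondition (1/4)*y + (2*y + 5) >= -9 must hold; in canonical form it is (9/4)*y >= -14.
Before acc := 3*y + 7: (9/4)*y >= -14
Before skip: (9/4)*y >= -14
Then branch requires (9/4)*y >= -14; else branch requires (y <= -4 ==> ((y <= -4 ==> ((y <= -4 ==> ((!(y <= -4)) && (9/4)*y >= -14)) && ((!(y <= -4)) ==> (9/4)*y >= -14))) && ((!(y <= -4)) ==> (9/4)*y >= -14))) && ((!(y <= -4)) ==> (9/4)*y >= -14).
Before the if: (2*acc >= -8 ==> (9/4)*y >= -14) && ((!(2*acc >= -8)) ==> ((y <= -4 ==> ((y <= -4 ==> ((y <= -4 ==> ((!(y <= -4)) && (9/4)*y >= -14)) && ((!(y <= -4)) ==> (9/4)*y >= -14))) && ((!(y <= -4)) ==> (9/4)*y >= -14))) && ((!(y <= -4)) ==> (9/4)*y >= -14)))
Answer: WP = (2*acc >= -8 ==> (9/4)*y >= -14) && ((!(2*acc >= -8)) ==> ((y <= -4 ==> ((y <= -4 ==> ((y <= -4 ==> ((!(y <= -4)) && (9/4)*y >= -14)) && ((!(y <= -4)) ==> (9/4)*y >= -14))) && ((!(y <= -4)) ==> (9/4)*y >= -14))) && ((!(y <= -4)) ==> (9/4)*y >= -14)))


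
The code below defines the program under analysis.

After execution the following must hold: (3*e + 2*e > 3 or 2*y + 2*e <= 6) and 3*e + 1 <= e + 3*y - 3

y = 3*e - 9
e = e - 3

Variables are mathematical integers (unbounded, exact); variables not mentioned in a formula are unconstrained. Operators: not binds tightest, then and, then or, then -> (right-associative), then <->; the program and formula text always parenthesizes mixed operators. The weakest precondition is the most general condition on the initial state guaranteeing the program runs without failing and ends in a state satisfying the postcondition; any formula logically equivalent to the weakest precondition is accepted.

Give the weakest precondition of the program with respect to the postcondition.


Working backward. After the program, the postcondition (3*e + 2*e > 3 or 2*y + 2*e <= 6) and 3*e + 1 <= e + 3*y - 3 must hold; in canonical form it is (5*e > 3 or 2*e + 2*y <= 6) and 2*e <= 3*y - 4.
Before e := e - 3: (5*e > 18 or 2*e + 2*y <= 12) and 2*e <= 3*y + 2
Before y := 3*e - 9: (5*e > 18 or 8*e <= 30) and 7*e >= 25
Answer: WP = (5*e > 18 or 8*e <= 30) and 7*e >= 25


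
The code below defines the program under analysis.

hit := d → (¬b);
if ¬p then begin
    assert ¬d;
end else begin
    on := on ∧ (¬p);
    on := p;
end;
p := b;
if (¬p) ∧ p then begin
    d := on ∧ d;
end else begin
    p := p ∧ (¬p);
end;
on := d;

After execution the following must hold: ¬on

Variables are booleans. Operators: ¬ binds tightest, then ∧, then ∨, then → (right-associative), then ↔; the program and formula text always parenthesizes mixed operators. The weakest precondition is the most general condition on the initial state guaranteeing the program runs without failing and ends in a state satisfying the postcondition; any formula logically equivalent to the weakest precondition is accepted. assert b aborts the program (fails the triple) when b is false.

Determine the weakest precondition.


Working backward. After the program, ¬on must hold.
Before on := d: ¬d
Then branch requires ¬(on ∧ d); else branch requires ¬d.
Before the if: ¬d
Before p := b: ¬d
Then branch requires ¬d; else branch requires ¬d.
Before the if: ((¬p) → (¬d)) ∧ (p → (¬d))
Before hit := d → (¬b): ((¬p) → (¬d)) ∧ (p → (¬d))
Answer: WP = ((¬p) → (¬d)) ∧ (p → (¬d))


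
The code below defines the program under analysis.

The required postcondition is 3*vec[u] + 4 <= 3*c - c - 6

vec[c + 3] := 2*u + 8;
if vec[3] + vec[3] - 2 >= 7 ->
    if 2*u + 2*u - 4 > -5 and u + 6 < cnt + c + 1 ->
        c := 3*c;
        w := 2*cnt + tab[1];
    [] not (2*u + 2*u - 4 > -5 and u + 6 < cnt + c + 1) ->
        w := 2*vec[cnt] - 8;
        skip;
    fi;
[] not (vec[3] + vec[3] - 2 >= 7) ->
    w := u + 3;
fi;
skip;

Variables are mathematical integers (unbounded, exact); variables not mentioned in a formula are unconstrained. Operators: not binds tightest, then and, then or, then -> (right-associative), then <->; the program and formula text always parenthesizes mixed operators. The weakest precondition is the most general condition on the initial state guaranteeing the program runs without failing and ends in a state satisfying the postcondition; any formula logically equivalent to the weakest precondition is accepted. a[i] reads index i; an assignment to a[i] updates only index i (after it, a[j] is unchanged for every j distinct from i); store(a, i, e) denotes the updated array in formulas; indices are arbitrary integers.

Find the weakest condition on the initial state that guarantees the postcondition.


Working backward. After the program, the postcondition 3*vec[u] + 4 <= 3*c - c - 6 must hold; in canonical form it is 3*vec[u] <= 2*c - 10.
Before skip: 3*vec[u] <= 2*c - 10
Then branch requires ((4*u > -1 and u < c + cnt - 5) -> 3*vec[u] <= 6*c - 10) and ((not (4*u > -1 and u < c + cnt - 5)) -> 3*vec[u] <= 2*c - 10); else branch requires 3*vec[u] <= 2*c - 10.
Before the if: (2*vec[3] >= 9 -> (((4*u > -1 and u < c + cnt - 5) -> 3*vec[u] <= 6*c - 10) and ((not (4*u > -1 and u < c + cnt - 5)) -> 3*vec[u] <= 2*c - 10))) and ((not (2*vec[3] >= 9)) -> 3*vec[u] <= 2*c - 10)
Before vec[c + 3] := 2*u + 8: (2*store(vec, c + 3, 2*u + 8)[3] >= 9 -> (((4*u > -1 and u < c + cnt - 5) -> 3*store(vec, c + 3, 2*u + 8)[u] <= 6*c - 10) and ((not (4*u > -1 and u < c + cnt - 5)) -> 3*store(vec, c + 3, 2*u + 8)[u] <= 2*c - 10))) and ((not (2*store(vec, c + 3, 2*u + 8)[3] >= 9)) -> 3*store(vec, c + 3, 2*u + 8)[u] <= 2*c - 10)
Answer: WP = (2*store(vec, c + 3, 2*u + 8)[3] >= 9 -> (((4*u > -1 and u < c + cnt - 5) -> 3*store(vec, c + 3, 2*u + 8)[u] <= 6*c - 10) and ((not (4*u > -1 and u < c + cnt - 5)) -> 3*store(vec, c + 3, 2*u + 8)[u] <= 2*c - 10))) and ((not (2*store(vec, c + 3, 2*u + 8)[3] >= 9)) -> 3*store(vec, c + 3, 2*u + 8)[u] <= 2*c - 10)


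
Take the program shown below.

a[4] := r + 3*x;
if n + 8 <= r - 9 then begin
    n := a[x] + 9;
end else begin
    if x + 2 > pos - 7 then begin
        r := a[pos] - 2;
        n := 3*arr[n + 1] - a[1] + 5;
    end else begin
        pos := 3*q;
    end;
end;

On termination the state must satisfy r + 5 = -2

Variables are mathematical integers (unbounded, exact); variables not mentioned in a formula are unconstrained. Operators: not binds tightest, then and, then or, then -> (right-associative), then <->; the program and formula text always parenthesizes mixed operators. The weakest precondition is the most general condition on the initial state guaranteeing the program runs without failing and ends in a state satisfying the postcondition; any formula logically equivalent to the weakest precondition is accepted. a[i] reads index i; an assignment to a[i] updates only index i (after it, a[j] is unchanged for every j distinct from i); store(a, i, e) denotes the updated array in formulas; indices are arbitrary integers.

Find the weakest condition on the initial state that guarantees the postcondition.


Working backward. After the program, the postcondition r + 5 = -2 must hold; in canonical form it is r = -7.
Then branch requires r = -7; else branch requires (x > pos - 9 -> a[pos] = -5) and ((not (x > pos - 9)) -> r = -7).
Before the if: (n <= r - 17 -> r = -7) and ((not (n <= r - 17)) -> ((x > pos - 9 -> a[pos] = -5) and ((not (x > pos - 9)) -> r = -7)))
Before a[4] := r + 3*x: (n <= r - 17 -> r = -7) and ((not (n <= r - 17)) -> ((x > pos - 9 -> store(a, 4, r + 3*x)[pos] = -5) and ((not (x > pos - 9)) -> r = -7)))
Answer: WP = (n <= r - 17 -> r = -7) and ((not (n <= r - 17)) -> ((x > pos - 9 -> store(a, 4, r + 3*x)[pos] = -5) and ((not (x > pos - 9)) -> r = -7)))


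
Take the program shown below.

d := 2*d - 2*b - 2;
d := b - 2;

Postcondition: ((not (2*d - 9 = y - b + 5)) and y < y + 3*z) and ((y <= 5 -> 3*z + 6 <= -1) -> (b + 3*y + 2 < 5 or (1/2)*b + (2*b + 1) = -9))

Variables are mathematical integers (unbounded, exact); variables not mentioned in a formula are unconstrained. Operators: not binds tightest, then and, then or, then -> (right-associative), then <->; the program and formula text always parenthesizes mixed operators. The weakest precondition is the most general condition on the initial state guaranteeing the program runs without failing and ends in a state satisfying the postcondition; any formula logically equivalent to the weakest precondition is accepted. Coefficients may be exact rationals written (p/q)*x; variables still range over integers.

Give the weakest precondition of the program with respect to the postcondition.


Working backward. After the program, the postcondition ((not (2*d - 9 = y - b + 5)) and y < y + 3*z) and ((y <= 5 -> 3*z + 6 <= -1) -> (b + 3*y + 2 < 5 or (1/2)*b + (2*b + 1) = -9)) must hold; in canonical form it is (not (b + 2*d = y + 14)) and 3*z > 0 and ((y <= 5 -> 3*z <= -7) -> (b + 3*y < 3 or (5/2)*b = -10)).
Before d := b - 2: (not (3*b = y + 18)) and 3*z > 0 and ((y <= 5 -> 3*z <= -7) -> (b + 3*y < 3 or (5/2)*b = -10))
Before d := 2*d - 2*b - 2: (not (3*b = y + 18)) and 3*z > 0 and ((y <= 5 -> 3*z <= -7) -> (b + 3*y < 3 or (5/2)*b = -10))
Answer: WP = (not (3*b = y + 18)) and 3*z > 0 and ((y <= 5 -> 3*z <= -7) -> (b + 3*y < 3 or (5/2)*b = -10))


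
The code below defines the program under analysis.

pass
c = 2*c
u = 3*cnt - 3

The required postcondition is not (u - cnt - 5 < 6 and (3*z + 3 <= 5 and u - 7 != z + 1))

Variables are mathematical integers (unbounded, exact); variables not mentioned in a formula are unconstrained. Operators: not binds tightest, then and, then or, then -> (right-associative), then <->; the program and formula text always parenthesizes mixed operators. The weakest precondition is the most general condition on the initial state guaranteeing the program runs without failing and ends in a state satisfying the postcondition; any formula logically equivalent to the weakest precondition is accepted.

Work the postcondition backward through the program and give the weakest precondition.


Working backward. After the program, the postcondition not (u - cnt - 5 < 6 and (3*z + 3 <= 5 and u - 7 != z + 1)) must hold; in canonical form it is not (u < cnt + 11 and 3*z <= 2 and u != z + 8).
Before u := 3*cnt - 3: not (2*cnt < 14 and 3*z <= 2 and 3*cnt != z + 11)
Before c := 2*c: not (2*cnt < 14 and 3*z <= 2 and 3*cnt != z + 11)
Before skip: not (2*cnt < 14 and 3*z <= 2 and 3*cnt != z + 11)
Answer: WP = not (2*cnt < 14 and 3*z <= 2 and 3*cnt != z + 11)


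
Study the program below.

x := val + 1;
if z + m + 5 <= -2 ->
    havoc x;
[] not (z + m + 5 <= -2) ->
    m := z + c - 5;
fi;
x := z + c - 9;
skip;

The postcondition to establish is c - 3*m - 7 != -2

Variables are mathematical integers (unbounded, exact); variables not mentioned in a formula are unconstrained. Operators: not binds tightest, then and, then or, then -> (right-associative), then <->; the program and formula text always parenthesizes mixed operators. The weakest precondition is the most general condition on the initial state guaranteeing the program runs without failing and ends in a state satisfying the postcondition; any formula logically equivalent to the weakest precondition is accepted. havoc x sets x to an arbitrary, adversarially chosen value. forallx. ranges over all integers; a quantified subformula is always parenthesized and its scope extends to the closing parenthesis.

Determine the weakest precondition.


Working backward. After the program, the postcondition c - 3*m - 7 != -2 must hold; in canonical form it is c != 3*m + 5.
Before skip: c != 3*m + 5
Before x := z + c - 9: c != 3*m + 5
Then branch requires c != 3*m + 5; else branch requires 2*c + 3*z != 10.
Before the if: (m + z <= -7 -> c != 3*m + 5) and ((not (m + z <= -7)) -> 2*c + 3*z != 10)
Before x := val + 1: (m + z <= -7 -> c != 3*m + 5) and ((not (m + z <= -7)) -> 2*c + 3*z != 10)
Answer: WP = (m + z <= -7 -> c != 3*m + 5) and ((not (m + z <= -7)) -> 2*c + 3*z != 10)


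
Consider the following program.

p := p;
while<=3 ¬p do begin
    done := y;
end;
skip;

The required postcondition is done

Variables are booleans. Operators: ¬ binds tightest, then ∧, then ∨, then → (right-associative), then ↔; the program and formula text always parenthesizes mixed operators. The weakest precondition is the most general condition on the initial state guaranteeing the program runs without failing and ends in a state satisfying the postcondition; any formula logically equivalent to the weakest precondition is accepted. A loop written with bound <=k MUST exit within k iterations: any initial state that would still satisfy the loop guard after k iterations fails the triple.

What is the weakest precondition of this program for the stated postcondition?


Working backward. After the program, done must hold.
Before skip: done
Before the loop (bound <=3), unroll the exhaustion recursion (WP_0 = exit-now case; WP_j = one more guarded iteration, up to j = 3):
  WP_0: p ∧ done
  WP_1: ((¬p) → (p ∧ y)) ∧ (p → done)
  WP_2: ((¬p) → (((¬p) → (p ∧ y)) ∧ (p → y))) ∧ (p → done)
  WP_3: ((¬p) → (((¬p) → (((¬p) → (p ∧ y)) ∧ (p → y))) ∧ (p → y))) ∧ (p → done)
So before the loop: ((¬p) → (((¬p) → (((¬p) → (p ∧ y)) ∧ (p → y))) ∧ (p → y))) ∧ (p → done)
Before p := p: ((¬p) → (((¬p) → (((¬p) → (p ∧ y)) ∧ (p → y))) ∧ (p → y))) ∧ (p → done)
Answer: WP = ((¬p) → (((¬p) → (((¬p) → (p ∧ y)) ∧ (p → y))) ∧ (p → y))) ∧ (p → done)


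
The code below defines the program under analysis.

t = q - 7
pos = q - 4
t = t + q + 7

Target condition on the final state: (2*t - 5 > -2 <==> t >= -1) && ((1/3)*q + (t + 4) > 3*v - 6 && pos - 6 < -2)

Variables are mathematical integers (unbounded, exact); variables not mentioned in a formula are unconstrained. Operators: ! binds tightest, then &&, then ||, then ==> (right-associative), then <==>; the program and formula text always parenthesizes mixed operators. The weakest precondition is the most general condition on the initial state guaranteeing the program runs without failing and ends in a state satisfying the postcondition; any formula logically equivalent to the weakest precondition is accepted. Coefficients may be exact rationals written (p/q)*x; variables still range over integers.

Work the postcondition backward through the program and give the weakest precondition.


Working backward. After the program, the postcondition (2*t - 5 > -2 <==> t >= -1) && ((1/3)*q + (t + 4) > 3*v - 6 && pos - 6 < -2) must hold; in canonical form it is (2*t > 3 <==> t >= -1) && (1/3)*q + t > 3*v - 10 && pos < 4.
Before t := t + q + 7: (2*q + 2*t > -11 <==> q + t >= -8) && (4/3)*q + t > 3*v - 17 && pos < 4
Before pos := q - 4: (2*q + 2*t > -11 <==> q + t >= -8) && (4/3)*q + t > 3*v - 17 && q < 8
Before t := q - 7: (4*q > 3 <==> 2*q >= -1) && (7/3)*q > 3*v - 10 && q < 8
Answer: WP = (4*q > 3 <==> 2*q >= -1) && (7/3)*q > 3*v - 10 && q < 8


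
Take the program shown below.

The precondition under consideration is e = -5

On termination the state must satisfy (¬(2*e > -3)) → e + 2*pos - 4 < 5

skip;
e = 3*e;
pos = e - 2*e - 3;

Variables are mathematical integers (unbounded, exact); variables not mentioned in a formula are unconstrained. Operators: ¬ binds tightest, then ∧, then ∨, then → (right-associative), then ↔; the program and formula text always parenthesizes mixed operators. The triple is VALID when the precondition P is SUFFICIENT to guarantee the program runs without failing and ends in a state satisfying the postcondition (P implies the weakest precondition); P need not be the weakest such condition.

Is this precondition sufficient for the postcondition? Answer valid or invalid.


Working backward. After the program, the postcondition (¬(2*e > -3)) → e + 2*pos - 4 < 5 must hold; in canonical form it is (¬(2*e > -3)) → e + 2*pos < 9.
Before pos := e - 2*e - 3: (¬(2*e > -3)) → e > -15
Before e := 3*e: (¬(6*e > -3)) → 3*e > -15
Before skip: (¬(6*e > -3)) → 3*e > -15
The weakest precondition is (¬(6*e > -3)) → 3*e > -15.
Check whether e = -5 implies it.
Countermodel: at the initial state e = -5, the precondition holds but the weakest precondition fails.
Answer: invalid


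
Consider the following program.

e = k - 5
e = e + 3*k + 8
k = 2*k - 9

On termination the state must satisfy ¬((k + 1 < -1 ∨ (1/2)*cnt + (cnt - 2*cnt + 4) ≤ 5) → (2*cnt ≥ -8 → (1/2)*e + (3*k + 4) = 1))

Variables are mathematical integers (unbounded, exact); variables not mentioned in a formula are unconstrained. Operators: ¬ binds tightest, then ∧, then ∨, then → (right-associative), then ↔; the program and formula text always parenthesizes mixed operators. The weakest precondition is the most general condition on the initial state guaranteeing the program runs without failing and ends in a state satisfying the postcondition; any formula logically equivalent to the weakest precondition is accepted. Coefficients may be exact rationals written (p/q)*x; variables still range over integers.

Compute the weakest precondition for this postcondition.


Working backward. After the program, the postcondition ¬((k + 1 < -1 ∨ (1/2)*cnt + (cnt - 2*cnt + 4) ≤ 5) → (2*cnt ≥ -8 → (1/2)*e + (3*k + 4) = 1)) must hold; in canonical form it is ¬((k < -2 ∨ (1/2)*cnt ≥ -1) → (2*cnt ≥ -8 → (1/2)*e + 3*k = -3)).
Before k := 2*k - 9: ¬((2*k < 7 ∨ (1/2)*cnt ≥ -1) → (2*cnt ≥ -8 → (1/2)*e + 6*k = 24))
Before e := e + 3*k + 8: ¬((2*k < 7 ∨ (1/2)*cnt ≥ -1) → (2*cnt ≥ -8 → (1/2)*e + (15/2)*k = 20))
Before e := k - 5: ¬((2*k < 7 ∨ (1/2)*cnt ≥ -1) → (2*cnt ≥ -8 → 8*k = 45/2))
Answer: WP = ¬((2*k < 7 ∨ (1/2)*cnt ≥ -1) → (2*cnt ≥ -8 → 8*k = 45/2))


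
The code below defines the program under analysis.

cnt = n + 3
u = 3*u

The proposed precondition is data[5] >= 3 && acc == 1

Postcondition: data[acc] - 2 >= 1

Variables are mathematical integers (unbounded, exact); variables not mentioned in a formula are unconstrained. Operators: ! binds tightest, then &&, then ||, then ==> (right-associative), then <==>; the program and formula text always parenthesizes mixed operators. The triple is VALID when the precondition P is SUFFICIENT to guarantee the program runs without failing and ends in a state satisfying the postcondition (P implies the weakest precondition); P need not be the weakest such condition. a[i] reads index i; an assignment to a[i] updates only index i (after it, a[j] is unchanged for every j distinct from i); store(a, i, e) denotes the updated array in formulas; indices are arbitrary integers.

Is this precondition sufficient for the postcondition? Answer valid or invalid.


Working backward. After the program, the postcondition data[acc] - 2 >= 1 must hold; in canonical form it is data[acc] >= 3.
Before u := 3*u: data[acc] >= 3
Before cnt := n + 3: data[acc] >= 3
The weakest precondition is data[acc] >= 3.
Check whether data[5] >= 3 && acc == 1 implies it.
Countermodel: at the initial state acc = 1, data = {[1] = 0, [5] = 3, elsewhere 0}, the precondition holds but the weakest precondition fails.
Answer: invalid


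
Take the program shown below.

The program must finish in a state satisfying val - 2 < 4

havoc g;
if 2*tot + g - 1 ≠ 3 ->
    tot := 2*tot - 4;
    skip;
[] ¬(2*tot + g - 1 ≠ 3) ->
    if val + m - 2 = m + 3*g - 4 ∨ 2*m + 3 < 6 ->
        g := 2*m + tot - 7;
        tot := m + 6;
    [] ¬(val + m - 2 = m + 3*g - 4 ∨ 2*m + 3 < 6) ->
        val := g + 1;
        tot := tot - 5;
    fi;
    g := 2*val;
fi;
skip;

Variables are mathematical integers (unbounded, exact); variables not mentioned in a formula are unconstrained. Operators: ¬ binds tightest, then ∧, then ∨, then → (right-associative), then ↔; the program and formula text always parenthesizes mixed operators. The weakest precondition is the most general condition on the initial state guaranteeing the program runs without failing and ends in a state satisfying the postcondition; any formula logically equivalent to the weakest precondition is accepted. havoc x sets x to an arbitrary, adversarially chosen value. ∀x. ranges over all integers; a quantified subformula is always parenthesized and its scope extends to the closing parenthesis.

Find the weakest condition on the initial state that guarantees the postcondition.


Working backward. After the program, the postcondition val - 2 < 4 must hold; in canonical form it is val < 6.
Before skip: val < 6
Then branch requires val < 6; else branch requires ((val = 3*g - 2 ∨ 2*m < 3) → val < 6) ∧ ((¬(val = 3*g - 2 ∨ 2*m < 3)) → g < 5).
Before the if: (g + 2*tot ≠ 4 → val < 6) ∧ ((¬(g + 2*tot ≠ 4)) → (((val = 3*g - 2 ∨ 2*m < 3) → val < 6) ∧ ((¬(val = 3*g - 2 ∨ 2*m < 3)) → g < 5)))
Before havoc g: ∀g_1. ((g_1 + 2*tot ≠ 4 → val < 6) ∧ ((¬(g_1 + 2*tot ≠ 4)) → (((val = 3*g_1 - 2 ∨ 2*m < 3) → val < 6) ∧ ((¬(val = 3*g_1 - 2 ∨ 2*m < 3)) → g_1 < 5))))
Answer: WP = ∀g_1. ((g_1 + 2*tot ≠ 4 → val < 6) ∧ ((¬(g_1 + 2*tot ≠ 4)) → (((val = 3*g_1 - 2 ∨ 2*m < 3) → val < 6) ∧ ((¬(val = 3*g_1 - 2 ∨ 2*m < 3)) → g_1 < 5))))


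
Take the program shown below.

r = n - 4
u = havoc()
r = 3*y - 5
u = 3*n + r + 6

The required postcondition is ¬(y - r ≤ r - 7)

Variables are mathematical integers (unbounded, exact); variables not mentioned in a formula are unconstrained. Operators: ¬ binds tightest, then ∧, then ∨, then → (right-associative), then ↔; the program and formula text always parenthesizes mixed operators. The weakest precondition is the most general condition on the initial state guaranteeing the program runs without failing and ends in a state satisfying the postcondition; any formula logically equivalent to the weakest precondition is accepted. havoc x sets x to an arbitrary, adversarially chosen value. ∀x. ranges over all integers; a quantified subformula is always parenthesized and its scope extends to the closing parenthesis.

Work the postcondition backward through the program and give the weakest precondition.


Working backward. After the program, the postcondition ¬(y - r ≤ r - 7) must hold; in canonical form it is ¬(y ≤ 2*r - 7).
Before u := 3*n + r + 6: ¬(y ≤ 2*r - 7)
Before r := 3*y - 5: ¬(5*y ≥ 17)
Before havoc u: ¬(5*y ≥ 17)
Before r := n - 4: ¬(5*y ≥ 17)
Answer: WP = ¬(5*y ≥ 17)
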